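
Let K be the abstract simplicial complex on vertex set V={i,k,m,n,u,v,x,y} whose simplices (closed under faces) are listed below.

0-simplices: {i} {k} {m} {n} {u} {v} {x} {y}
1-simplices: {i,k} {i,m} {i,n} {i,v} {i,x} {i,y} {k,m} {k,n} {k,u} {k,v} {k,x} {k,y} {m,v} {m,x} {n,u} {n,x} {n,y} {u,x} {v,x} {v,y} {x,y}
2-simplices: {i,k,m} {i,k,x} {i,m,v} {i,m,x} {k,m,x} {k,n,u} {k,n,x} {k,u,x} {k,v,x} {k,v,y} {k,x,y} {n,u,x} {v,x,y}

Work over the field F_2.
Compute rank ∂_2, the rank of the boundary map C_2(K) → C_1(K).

rank∂_2=10

n_0=8 n_1=21 n_2=13  [Z2]
∂1: piv[ik,im,in,iv,ix,iy,ku] rk=7  ker:km,kn,kv,kx,ky,mv,mx,nu,nx,ny,ux,vx,vy,xy
∂2: piv[ikm,ikx,imv,imx,knu,knx,kux,kvx,kvy,kxy] rk=10  ker:kmx,nux,vxy
rk∂_2=10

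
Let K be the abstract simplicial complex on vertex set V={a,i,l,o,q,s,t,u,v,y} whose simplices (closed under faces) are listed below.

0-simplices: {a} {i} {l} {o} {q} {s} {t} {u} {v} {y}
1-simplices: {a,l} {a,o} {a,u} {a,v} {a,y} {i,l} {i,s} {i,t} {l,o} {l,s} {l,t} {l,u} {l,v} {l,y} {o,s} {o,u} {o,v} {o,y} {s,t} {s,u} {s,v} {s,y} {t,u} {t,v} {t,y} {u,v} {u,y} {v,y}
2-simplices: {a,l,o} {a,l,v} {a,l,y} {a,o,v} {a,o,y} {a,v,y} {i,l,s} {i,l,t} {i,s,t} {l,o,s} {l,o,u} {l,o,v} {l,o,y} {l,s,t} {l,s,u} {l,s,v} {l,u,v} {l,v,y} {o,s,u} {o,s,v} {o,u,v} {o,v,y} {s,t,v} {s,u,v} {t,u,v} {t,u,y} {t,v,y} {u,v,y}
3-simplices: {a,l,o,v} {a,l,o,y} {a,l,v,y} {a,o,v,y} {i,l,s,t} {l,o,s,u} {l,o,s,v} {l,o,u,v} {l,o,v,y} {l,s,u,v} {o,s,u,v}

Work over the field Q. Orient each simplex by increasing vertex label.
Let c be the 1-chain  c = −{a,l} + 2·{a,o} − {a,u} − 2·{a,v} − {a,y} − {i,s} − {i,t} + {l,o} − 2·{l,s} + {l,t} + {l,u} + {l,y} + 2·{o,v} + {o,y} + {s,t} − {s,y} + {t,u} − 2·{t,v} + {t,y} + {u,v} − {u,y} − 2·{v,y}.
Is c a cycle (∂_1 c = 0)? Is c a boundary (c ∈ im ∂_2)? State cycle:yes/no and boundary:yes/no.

n_0=10 n_1=28 n_2=28 n_3=11  [Q]
∂1: piv[al,ao,au,av,ay,il,is,it] rk=8  ker:lo,ls,lt,lu,lv,ly,os,ou,ov,oy,st,su,sv,sy,tu,tv,ty,uv,uy,vy
∂2: piv[alo,alv,aly,aov,aoy,avy,ils,ilt,ist,los,lou,lsu,lsv,luv,stv,tuv,tuy,tvy] rk=18  ker:lov,loy,lst,lvy,osu,osv,ouv,ovy,suv,uvy
∂3: piv[alov,aloy,alvy,aovy,ilst,losu,losv,louv,lsuv] rk=9  ker:lovy,osuv
∂1c = 3·{a} + 2·{i} − 3·{l} − 3·{s} + {t} + {u} + {v} − 2·{y}

cycle:no boundary:no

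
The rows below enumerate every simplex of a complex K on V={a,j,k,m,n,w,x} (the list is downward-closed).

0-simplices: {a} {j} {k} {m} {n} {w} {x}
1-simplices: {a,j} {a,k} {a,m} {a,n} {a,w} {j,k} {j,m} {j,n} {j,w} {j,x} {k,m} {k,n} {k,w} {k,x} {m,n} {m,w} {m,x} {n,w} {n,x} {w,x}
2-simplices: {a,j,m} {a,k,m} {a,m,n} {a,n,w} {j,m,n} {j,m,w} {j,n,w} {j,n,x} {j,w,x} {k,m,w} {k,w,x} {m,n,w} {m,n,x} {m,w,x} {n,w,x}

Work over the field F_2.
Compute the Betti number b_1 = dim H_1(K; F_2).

b_1=2

n_0=7 n_1=20 n_2=15  [Z2]
∂1: piv[aj,ak,am,an,aw,jx] rk=6  ker:jk,jm,jn,jw,km,kn,kw,kx,mn,mw,mx,nw,nx,wx
∂2: piv[ajm,akm,amn,anw,jmn,jmw,jnw,jnx,jwx,kmw,kwx,mnx] rk=12  ker:mnw,mwx,nwx
b_1=(20−6)−12=2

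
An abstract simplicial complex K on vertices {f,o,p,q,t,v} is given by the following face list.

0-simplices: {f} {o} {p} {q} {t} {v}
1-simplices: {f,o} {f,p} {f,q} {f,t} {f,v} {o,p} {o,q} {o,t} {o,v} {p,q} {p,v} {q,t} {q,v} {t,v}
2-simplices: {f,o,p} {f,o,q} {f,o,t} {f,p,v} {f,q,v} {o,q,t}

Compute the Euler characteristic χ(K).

n_0=6 n_1=14 n_2=6
χ=+6−14+6=-2

χ(K)=-2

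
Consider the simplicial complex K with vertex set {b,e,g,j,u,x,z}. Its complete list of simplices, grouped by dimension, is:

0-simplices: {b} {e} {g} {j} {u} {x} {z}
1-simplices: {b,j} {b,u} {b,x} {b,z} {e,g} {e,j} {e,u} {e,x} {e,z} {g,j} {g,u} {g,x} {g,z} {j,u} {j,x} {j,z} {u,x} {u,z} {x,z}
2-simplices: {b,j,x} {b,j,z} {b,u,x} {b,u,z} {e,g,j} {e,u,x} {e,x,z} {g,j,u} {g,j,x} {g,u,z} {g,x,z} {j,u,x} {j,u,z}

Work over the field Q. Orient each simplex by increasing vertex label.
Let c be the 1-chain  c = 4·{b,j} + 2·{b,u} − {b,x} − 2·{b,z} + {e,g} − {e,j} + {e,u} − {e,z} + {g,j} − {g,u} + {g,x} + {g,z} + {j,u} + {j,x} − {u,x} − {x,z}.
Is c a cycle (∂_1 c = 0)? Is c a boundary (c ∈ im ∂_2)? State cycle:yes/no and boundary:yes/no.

cycle:no boundary:no

n_0=7 n_1=19 n_2=13  [Q]
∂1: piv[bj,bu,bx,bz,eg,ej] rk=6  ker:eu,ex,ez,gj,gu,gx,gz,ju,jx,jz,ux,uz,xz
∂2: piv[bjx,bjz,bux,buz,egj,eux,exz,gju,gjx,guz,gxz,jux] rk=12  ker:juz
∂1c = −3·{b} − {g} + 2·{j} + 4·{u} + {x} − 3·{z}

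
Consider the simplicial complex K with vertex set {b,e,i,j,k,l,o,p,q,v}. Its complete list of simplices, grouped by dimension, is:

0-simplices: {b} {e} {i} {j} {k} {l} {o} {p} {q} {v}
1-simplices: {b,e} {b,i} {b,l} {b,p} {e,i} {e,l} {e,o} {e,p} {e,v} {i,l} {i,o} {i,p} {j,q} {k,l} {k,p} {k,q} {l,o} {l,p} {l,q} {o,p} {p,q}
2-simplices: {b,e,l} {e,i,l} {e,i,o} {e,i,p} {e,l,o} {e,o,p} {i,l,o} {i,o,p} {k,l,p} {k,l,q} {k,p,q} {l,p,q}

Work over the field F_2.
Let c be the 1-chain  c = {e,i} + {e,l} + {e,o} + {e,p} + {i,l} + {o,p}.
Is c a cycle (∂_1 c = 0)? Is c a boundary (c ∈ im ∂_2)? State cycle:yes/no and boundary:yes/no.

cycle:yes boundary:yes

n_0=10 n_1=21 n_2=12  [Z2]
∂1: piv[be,bi,bl,bp,eo,ev,jq,kl,kq] rk=9  ker:ei,el,ep,il,io,ip,kp,lo,lp,lq,op,pq
∂2: piv[bel,eil,eio,eip,elo,eop,klp,klq,kpq] rk=9  ker:ilo,iop,lpq
∂1c = 0
c vs im∂2: reduces to 0 ⇒ boundary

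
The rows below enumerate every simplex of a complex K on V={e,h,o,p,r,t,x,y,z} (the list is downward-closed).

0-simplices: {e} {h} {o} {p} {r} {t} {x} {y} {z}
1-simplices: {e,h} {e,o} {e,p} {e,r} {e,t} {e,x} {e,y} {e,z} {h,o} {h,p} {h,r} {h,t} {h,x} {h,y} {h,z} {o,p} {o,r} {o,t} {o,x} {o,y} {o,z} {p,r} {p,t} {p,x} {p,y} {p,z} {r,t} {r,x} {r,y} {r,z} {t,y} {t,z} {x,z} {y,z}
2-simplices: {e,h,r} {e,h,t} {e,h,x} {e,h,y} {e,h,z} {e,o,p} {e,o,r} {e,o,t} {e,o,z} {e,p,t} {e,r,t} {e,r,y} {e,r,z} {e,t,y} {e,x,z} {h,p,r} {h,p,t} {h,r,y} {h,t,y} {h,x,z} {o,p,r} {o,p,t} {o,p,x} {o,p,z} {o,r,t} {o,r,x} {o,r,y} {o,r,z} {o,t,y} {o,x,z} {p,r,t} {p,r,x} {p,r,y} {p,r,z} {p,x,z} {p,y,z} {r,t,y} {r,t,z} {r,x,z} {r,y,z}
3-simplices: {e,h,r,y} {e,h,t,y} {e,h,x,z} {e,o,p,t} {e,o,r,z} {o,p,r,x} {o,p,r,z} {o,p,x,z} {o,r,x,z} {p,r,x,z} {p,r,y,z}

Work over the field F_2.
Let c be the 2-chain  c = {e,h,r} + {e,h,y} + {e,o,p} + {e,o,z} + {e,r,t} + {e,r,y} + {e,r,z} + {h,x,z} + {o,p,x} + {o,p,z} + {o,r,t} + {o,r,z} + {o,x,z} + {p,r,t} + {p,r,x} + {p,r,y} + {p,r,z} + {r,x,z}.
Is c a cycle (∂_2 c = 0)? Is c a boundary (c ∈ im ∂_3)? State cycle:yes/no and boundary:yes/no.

n_0=9 n_1=34 n_2=40 n_3=11  [Z2]
∂1: piv[eh,eo,ep,er,et,ex,ey,ez] rk=8  ker:ho,hp,hr,ht,hx,hy,hz,op,or,ot,ox,oy,oz,pr,pt,px,py,pz,rt,rx,ry,rz,ty,tz,xz,yz
∂2: piv[ehr,eht,ehx,ehy,ehz,eop,eor,eot,eoz,ept,ert,ery,erz,ety,exz,hpr,hpt,opx,opz,orx,ory,oxz,pry,pyz,rtz] rk=25  ker:hry,hty,hxz,opr,opt,ort,orz,oty,prt,prx,prz,pxz,rty,rxz,ryz
∂3: piv[ehry,ehty,ehxz,eopt,eorz,oprx,oprz,opxz,orxz,pryz] rk=10  ker:prxz
∂2c = {e,p} + {e,t} + {h,r} + {h,x} + {h,y} + {h,z} + {o,p} + {o,t} + {p,t} + {p,y} + {r,t} + {x,z}

cycle:no boundary:no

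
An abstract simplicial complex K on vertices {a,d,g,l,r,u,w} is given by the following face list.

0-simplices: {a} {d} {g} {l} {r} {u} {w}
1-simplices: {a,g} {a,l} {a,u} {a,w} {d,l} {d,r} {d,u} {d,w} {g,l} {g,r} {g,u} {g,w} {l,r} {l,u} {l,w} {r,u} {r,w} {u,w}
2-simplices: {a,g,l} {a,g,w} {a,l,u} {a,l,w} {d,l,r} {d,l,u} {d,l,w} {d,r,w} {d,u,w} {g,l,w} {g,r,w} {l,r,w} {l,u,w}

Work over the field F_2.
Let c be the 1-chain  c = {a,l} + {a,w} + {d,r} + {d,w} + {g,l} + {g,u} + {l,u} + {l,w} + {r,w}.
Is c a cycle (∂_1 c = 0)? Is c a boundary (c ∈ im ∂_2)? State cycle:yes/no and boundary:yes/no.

n_0=7 n_1=18 n_2=13  [Z2]
∂1: piv[ag,al,au,aw,dl,dr] rk=6  ker:du,dw,gl,gr,gu,gw,lr,lu,lw,ru,rw,uw
∂2: piv[agl,agw,alu,alw,dlr,dlu,dlw,drw,duw,grw] rk=10  ker:glw,lrw,luw
∂1c = 0
c vs im∂2: residual ≠ 0 ⇒ not boundary

cycle:yes boundary:no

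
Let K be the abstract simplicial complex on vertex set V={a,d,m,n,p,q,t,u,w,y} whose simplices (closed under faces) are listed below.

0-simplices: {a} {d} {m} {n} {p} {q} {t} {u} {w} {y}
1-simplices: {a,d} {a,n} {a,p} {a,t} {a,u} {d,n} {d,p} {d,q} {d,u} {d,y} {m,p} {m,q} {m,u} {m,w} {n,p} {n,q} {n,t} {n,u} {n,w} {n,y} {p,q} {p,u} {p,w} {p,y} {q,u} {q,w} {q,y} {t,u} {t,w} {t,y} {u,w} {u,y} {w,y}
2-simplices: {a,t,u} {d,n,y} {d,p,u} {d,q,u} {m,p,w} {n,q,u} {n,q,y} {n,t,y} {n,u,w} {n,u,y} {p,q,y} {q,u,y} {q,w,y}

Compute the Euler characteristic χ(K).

χ(K)=-10

n_0=10 n_1=33 n_2=13
χ=+10−33+13=-10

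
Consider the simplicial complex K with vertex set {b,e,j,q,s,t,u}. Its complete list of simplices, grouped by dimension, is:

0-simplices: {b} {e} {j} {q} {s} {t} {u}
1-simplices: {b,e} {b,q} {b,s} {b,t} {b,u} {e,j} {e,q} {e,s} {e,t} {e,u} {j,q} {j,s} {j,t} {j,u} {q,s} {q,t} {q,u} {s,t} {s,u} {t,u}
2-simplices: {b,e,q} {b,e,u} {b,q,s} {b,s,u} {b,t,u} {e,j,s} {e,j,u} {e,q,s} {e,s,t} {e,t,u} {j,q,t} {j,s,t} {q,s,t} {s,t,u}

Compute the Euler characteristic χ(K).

n_0=7 n_1=20 n_2=14
χ=+7−20+14=1

χ(K)=1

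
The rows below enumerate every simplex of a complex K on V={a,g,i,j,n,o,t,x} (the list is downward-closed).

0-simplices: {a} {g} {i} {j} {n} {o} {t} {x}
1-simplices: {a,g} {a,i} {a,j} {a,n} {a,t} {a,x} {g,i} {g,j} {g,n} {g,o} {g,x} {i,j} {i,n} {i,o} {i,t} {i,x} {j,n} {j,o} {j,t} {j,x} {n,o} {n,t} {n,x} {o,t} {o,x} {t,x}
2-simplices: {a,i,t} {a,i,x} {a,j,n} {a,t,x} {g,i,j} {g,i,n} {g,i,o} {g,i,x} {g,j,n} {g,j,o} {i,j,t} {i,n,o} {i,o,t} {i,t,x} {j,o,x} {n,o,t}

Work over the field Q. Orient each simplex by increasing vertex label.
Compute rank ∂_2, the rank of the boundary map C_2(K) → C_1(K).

n_0=8 n_1=26 n_2=16  [Q]
∂1: piv[ag,ai,aj,an,at,ax,go] rk=7  ker:gi,gj,gn,gx,ij,in,io,it,ix,jn,jo,jt,jx,no,nt,nx,ot,ox,tx
∂2: piv[ait,aix,ajn,atx,gij,gin,gio,gix,gjn,gjo,ijt,ino,iot,jox,not] rk=15  ker:itx
rk∂_2=15

rank∂_2=15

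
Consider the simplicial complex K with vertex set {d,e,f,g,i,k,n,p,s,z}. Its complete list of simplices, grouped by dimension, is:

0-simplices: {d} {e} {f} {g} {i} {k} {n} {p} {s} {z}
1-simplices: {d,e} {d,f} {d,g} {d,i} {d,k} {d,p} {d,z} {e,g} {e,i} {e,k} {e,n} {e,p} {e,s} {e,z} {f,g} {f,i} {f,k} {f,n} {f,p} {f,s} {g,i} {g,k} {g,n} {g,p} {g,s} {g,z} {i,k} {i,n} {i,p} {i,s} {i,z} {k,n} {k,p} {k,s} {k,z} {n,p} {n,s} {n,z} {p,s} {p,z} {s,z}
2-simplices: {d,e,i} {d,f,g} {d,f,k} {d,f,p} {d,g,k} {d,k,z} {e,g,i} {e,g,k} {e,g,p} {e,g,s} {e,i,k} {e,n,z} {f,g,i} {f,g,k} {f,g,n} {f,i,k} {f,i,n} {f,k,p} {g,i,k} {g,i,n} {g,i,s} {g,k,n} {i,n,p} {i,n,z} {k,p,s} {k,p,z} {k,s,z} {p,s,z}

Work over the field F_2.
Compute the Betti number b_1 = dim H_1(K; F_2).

b_1=9

n_0=10 n_1=41 n_2=28  [Z2]
∂1: piv[de,df,dg,di,dk,dp,dz,en,es] rk=9  ker:eg,ei,ek,ep,ez,fg,fi,fk,fn,fp,fs,gi,gk,gn,gp,gs,gz,ik,in,ip,is,iz,kn,kp,ks,kz,np,ns,nz,ps,pz,sz
∂2: piv[dei,dfg,dfk,dfp,dgk,dkz,egi,egk,egp,egs,eik,enz,fgi,fgn,fin,fkp,gis,gkn,inp,inz,kps,kpz,ksz] rk=23  ker:fgk,fik,gik,gin,psz
b_1=(41−9)−23=9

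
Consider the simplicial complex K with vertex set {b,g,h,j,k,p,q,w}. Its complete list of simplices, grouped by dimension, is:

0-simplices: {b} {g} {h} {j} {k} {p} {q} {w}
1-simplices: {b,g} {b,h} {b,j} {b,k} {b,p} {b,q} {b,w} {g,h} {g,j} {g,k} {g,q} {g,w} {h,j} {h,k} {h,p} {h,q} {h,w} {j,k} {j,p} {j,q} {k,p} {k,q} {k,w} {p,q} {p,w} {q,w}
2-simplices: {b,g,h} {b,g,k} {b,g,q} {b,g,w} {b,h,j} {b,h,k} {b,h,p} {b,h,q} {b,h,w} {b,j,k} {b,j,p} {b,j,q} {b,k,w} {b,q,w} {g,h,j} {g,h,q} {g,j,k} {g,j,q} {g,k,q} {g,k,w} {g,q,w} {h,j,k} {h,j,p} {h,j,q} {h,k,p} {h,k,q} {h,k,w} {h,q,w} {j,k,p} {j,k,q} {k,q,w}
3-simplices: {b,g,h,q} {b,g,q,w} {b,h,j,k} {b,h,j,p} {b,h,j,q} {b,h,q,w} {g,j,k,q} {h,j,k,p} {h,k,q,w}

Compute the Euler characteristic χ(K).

n_0=8 n_1=26 n_2=31 n_3=9
χ=+8−26+31−9=4

χ(K)=4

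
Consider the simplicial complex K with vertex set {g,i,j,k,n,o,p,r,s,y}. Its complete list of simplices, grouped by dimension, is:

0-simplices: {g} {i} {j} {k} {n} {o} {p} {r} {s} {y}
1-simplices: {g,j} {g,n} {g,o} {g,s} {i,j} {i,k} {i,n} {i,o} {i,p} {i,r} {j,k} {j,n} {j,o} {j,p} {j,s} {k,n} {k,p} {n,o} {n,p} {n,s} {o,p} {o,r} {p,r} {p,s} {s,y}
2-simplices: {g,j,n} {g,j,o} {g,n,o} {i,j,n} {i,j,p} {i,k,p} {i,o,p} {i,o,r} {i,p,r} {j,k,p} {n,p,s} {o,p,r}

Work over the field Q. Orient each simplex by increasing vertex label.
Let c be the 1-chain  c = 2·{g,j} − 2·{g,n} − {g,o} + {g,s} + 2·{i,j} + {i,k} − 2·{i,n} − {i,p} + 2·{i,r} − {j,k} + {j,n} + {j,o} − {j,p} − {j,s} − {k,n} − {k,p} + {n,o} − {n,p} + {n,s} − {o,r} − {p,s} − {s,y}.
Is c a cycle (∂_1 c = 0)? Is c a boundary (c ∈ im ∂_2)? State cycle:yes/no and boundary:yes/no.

cycle:no boundary:no

n_0=10 n_1=25 n_2=12  [Q]
∂1: piv[gj,gn,go,gs,ij,ik,ip,ir,sy] rk=9  ker:in,io,jk,jn,jo,jp,js,kn,kp,no,np,ns,op,or,pr,ps
∂2: piv[gjn,gjo,gno,ijn,ijp,ikp,iop,ior,ipr,jkp,nps] rk=11  ker:opr
∂1c = −2·{i} + 5·{j} + 2·{k} − 5·{n} + 2·{o} − 3·{p} + {r} + {s} − {y}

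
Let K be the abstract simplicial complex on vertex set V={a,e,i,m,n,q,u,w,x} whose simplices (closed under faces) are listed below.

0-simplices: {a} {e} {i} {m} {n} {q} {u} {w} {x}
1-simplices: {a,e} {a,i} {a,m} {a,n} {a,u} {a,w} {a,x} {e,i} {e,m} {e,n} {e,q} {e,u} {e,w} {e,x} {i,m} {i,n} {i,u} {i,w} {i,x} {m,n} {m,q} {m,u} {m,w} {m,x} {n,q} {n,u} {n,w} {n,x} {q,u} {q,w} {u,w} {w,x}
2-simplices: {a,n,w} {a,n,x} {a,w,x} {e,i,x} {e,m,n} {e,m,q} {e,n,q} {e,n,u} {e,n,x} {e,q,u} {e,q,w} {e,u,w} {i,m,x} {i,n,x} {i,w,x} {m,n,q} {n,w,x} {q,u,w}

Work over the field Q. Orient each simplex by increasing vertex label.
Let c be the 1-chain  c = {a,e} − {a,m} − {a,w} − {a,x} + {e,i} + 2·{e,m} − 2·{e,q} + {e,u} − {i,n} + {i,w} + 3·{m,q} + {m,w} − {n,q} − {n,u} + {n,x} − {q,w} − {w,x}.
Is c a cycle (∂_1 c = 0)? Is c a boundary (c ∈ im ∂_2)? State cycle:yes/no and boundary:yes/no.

cycle:no boundary:no

n_0=9 n_1=32 n_2=18  [Q]
∂1: piv[ae,ai,am,an,au,aw,ax,eq] rk=8  ker:ei,em,en,eu,ew,ex,im,in,iu,iw,ix,mn,mq,mu,mw,mx,nq,nu,nw,nx,qu,qw,uw,wx
∂2: piv[anw,anx,awx,eix,emn,emq,enq,enu,enx,equ,eqw,euw,imx,inx,iwx] rk=15  ker:mnq,nwx,quw
∂1c = 2·{a} − {e} + {i} − 3·{m} + {q} + {w} − {x}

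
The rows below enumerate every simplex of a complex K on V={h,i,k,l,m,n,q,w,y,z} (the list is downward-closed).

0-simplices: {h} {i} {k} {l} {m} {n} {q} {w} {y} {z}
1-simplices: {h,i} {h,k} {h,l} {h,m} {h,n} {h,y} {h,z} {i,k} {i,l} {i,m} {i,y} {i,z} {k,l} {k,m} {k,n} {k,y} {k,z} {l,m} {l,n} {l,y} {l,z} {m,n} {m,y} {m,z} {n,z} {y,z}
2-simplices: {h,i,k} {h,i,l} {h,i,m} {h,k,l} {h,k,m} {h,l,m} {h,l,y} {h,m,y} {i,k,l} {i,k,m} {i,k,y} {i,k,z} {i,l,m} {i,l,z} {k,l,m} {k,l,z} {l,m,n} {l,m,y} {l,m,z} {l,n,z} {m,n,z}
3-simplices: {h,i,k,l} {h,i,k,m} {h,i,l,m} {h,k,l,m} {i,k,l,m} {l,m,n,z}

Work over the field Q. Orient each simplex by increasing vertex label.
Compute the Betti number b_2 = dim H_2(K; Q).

n_0=10 n_1=26 n_2=21 n_3=6  [Q]
∂1: piv[hi,hk,hl,hm,hn,hy,hz] rk=7  ker:ik,il,im,iy,iz,kl,km,kn,ky,kz,lm,ln,ly,lz,mn,my,mz,nz,yz
∂2: piv[hik,hil,him,hkl,hkm,hlm,hly,hmy,iky,ikz,ilz,lmn,lmz,lnz] rk=14  ker:ikl,ikm,ilm,klm,klz,lmy,mnz
∂3: piv[hikl,hikm,hilm,hklm,lmnz] rk=5  ker:iklm
b_2=(21−14)−5=2

b_2=2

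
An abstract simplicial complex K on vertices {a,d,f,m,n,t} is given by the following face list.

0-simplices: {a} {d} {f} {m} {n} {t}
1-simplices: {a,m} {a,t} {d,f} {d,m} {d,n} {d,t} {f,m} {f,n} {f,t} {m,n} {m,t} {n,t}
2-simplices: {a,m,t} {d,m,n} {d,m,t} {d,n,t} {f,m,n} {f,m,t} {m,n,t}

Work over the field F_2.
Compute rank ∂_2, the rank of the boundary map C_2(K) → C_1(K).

rank∂_2=6

n_0=6 n_1=12 n_2=7  [Z2]
∂1: piv[am,at,df,dm,dn] rk=5  ker:dt,fm,fn,ft,mn,mt,nt
∂2: piv[amt,dmn,dmt,dnt,fmn,fmt] rk=6  ker:mnt
rk∂_2=6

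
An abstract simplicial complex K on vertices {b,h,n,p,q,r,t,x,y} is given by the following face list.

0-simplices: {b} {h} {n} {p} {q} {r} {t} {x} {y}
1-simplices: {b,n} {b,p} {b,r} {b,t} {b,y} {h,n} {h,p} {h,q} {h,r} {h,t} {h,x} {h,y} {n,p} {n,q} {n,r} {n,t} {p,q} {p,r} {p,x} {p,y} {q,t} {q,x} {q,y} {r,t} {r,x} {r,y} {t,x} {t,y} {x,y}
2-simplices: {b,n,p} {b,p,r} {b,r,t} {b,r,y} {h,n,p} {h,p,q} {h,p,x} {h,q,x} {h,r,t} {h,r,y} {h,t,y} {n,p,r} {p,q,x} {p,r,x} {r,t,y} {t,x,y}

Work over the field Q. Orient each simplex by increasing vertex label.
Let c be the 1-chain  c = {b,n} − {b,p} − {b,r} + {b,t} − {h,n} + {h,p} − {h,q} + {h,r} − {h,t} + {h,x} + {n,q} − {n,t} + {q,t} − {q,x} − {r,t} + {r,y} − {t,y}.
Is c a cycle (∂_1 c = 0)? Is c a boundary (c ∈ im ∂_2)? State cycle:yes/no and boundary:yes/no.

n_0=9 n_1=29 n_2=16  [Q]
∂1: piv[bn,bp,br,bt,by,hn,hq,hx] rk=8  ker:hp,hr,ht,hy,np,nq,nr,nt,pq,pr,px,py,qt,qx,qy,rt,rx,ry,tx,ty,xy
∂2: piv[bnp,bpr,brt,bry,hnp,hpq,hpx,hqx,hrt,hry,hty,npr,prx,txy] rk=14  ker:pqx,rty
∂1c = 0
c vs im∂2: residual ≠ 0 ⇒ not boundary

cycle:yes boundary:no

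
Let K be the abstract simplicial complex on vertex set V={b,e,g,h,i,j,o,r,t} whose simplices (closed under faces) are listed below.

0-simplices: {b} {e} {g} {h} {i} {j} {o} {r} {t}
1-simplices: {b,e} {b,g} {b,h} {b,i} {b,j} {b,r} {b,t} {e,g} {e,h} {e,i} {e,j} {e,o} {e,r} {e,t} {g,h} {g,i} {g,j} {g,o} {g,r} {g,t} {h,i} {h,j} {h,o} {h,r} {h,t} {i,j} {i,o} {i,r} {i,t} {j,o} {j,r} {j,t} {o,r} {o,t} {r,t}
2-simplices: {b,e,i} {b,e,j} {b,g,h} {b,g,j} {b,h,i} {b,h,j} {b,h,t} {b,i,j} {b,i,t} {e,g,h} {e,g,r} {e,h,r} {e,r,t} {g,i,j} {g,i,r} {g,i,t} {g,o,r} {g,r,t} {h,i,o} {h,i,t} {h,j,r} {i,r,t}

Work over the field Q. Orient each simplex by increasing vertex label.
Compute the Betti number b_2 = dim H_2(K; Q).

n_0=9 n_1=35 n_2=22  [Q]
∂1: piv[be,bg,bh,bi,bj,br,bt,eo] rk=8  ker:eg,eh,ei,ej,er,et,gh,gi,gj,go,gr,gt,hi,hj,ho,hr,ht,ij,io,ir,it,jo,jr,jt,or,ot,rt
∂2: piv[bei,bej,bgh,bgj,bhi,bhj,bht,bij,bit,egh,egr,ehr,ert,gij,gir,git,gor,grt,hio,hjr] rk=20  ker:hit,irt
b_2=(22−20)−0=2

b_2=2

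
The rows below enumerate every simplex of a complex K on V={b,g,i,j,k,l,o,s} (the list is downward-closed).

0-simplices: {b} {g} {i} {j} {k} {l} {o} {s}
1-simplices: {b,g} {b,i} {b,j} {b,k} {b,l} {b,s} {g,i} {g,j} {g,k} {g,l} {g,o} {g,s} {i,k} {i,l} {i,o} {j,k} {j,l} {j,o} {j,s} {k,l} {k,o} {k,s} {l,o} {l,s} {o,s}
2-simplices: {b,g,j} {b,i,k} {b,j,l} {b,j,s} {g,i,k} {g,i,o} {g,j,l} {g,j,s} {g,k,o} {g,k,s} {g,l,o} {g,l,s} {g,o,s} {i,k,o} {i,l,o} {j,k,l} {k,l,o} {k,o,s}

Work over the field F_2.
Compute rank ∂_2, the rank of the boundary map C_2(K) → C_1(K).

rank∂_2=16

n_0=8 n_1=25 n_2=18  [Z2]
∂1: piv[bg,bi,bj,bk,bl,bs,go] rk=7  ker:gi,gj,gk,gl,gs,ik,il,io,jk,jl,jo,js,kl,ko,ks,lo,ls,os
∂2: piv[bgj,bik,bjl,bjs,gik,gio,gjl,gjs,gko,gks,glo,gls,gos,ilo,jkl,klo] rk=16  ker:iko,kos
rk∂_2=16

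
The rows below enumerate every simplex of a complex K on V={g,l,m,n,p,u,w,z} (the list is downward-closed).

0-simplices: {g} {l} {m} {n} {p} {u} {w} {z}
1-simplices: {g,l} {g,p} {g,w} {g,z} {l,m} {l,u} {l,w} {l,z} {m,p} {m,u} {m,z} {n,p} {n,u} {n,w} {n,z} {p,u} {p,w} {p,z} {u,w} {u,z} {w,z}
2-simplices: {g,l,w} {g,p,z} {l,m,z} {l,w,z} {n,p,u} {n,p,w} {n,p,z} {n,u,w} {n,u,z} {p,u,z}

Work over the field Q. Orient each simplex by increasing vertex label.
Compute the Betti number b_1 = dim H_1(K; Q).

b_1=5

n_0=8 n_1=21 n_2=10  [Q]
∂1: piv[gl,gp,gw,gz,lm,lu,np] rk=7  ker:lw,lz,mp,mu,mz,nu,nw,nz,pu,pw,pz,uw,uz,wz
∂2: piv[glw,gpz,lmz,lwz,npu,npw,npz,nuw,nuz] rk=9  ker:puz
b_1=(21−7)−9=5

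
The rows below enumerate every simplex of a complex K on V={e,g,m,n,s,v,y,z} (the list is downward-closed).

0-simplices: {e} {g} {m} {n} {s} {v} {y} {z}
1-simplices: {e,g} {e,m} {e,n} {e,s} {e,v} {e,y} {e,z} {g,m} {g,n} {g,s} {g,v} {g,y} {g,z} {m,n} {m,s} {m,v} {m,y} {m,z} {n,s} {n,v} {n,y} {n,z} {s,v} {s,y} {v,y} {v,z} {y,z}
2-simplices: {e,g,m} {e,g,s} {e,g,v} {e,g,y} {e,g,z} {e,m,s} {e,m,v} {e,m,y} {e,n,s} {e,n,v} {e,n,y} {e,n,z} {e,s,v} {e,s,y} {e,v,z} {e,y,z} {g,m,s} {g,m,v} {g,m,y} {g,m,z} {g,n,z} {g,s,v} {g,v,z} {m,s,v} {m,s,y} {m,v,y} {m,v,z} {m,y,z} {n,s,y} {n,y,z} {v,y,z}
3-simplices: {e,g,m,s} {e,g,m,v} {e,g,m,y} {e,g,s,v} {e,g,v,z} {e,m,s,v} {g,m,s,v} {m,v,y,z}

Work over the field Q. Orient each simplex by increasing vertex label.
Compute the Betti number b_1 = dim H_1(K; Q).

n_0=8 n_1=27 n_2=31 n_3=8  [Q]
∂1: piv[eg,em,en,es,ev,ey,ez] rk=7  ker:gm,gn,gs,gv,gy,gz,mn,ms,mv,my,mz,ns,nv,ny,nz,sv,sy,vy,vz,yz
∂2: piv[egm,egs,egv,egy,egz,ems,emv,emy,ens,env,eny,enz,esv,esy,evz,eyz,gmz,gnz,mvy] rk=19  ker:gms,gmv,gmy,gsv,gvz,msv,msy,mvz,myz,nsy,nyz,vyz
∂3: piv[egms,egmv,egmy,egsv,egvz,emsv,mvyz] rk=7  ker:gmsv
b_1=(27−7)−19=1

b_1=1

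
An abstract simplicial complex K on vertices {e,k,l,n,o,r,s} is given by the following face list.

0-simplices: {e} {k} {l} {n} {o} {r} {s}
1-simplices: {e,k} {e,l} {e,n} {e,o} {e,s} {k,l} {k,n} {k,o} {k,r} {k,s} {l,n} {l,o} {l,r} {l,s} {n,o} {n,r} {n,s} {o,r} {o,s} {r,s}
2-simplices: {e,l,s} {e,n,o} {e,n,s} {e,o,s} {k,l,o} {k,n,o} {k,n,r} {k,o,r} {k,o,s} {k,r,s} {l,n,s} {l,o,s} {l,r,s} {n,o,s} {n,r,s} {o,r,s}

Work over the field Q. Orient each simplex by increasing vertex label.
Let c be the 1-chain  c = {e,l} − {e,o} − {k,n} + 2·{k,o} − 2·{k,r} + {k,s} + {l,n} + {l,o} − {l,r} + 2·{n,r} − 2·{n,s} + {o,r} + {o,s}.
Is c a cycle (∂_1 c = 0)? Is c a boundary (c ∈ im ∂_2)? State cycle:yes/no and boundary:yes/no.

cycle:yes boundary:yes

n_0=7 n_1=20 n_2=16  [Q]
∂1: piv[ek,el,en,eo,es,kr] rk=6  ker:kl,kn,ko,ks,ln,lo,lr,ls,no,nr,ns,or,os,rs
∂2: piv[els,eno,ens,eos,klo,kno,knr,kor,kos,krs,lns,los,lrs] rk=13  ker:nos,nrs,ors
∂1c = 0
c vs im∂2: reduces to 0 ⇒ boundary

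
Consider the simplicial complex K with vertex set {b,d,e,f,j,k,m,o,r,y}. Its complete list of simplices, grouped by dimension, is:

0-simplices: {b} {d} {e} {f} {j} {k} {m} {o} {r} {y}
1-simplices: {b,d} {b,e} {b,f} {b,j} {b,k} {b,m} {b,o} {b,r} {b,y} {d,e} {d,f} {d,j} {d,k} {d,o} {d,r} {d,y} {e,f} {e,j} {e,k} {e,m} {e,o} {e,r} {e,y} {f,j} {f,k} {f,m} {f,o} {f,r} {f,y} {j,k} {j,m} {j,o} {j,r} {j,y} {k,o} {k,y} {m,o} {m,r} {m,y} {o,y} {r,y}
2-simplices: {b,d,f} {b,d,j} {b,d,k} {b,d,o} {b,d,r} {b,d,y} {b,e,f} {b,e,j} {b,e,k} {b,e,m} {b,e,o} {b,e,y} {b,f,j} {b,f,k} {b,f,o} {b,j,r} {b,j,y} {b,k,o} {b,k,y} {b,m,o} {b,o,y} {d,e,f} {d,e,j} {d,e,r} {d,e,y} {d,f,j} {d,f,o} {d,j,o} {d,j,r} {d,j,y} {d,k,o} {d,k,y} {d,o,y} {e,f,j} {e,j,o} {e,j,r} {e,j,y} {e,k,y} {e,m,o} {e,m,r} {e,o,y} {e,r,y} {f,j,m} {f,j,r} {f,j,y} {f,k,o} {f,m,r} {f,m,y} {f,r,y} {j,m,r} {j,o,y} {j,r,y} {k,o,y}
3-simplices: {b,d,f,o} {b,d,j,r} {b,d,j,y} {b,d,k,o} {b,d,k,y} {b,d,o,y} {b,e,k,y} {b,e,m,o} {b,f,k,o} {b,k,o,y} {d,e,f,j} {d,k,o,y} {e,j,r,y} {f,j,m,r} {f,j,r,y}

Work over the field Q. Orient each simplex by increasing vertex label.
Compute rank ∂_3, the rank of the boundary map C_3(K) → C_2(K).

n_0=10 n_1=41 n_2=53 n_3=15  [Q]
∂1: piv[bd,be,bf,bj,bk,bm,bo,br,by] rk=9  ker:de,df,dj,dk,do,dr,dy,ef,ej,ek,em,eo,er,ey,fj,fk,fm,fo,fr,fy,jk,jm,jo,jr,jy,ko,ky,mo,mr,my,oy,ry
∂2: piv[bdf,bdj,bdk,bdo,bdr,bdy,bef,bej,bek,bem,beo,bey,bfj,bfk,bfo,bjr,bjy,bko,bky,bmo,boy,def,der,djo,emr,ery,fjm,fjr,fjy,fmr,fmy] rk=31  ker:dej,dey,dfj,dfo,djr,djy,dko,dky,doy,efj,ejo,ejr,ejy,eky,emo,eoy,fko,fry,jmr,joy,jry,koy
∂3: piv[bdfo,bdjr,bdjy,bdko,bdky,bdoy,beky,bemo,bfko,bkoy,defj,ejry,fjmr,fjry] rk=14  ker:dkoy
rk∂_3=14

rank∂_3=14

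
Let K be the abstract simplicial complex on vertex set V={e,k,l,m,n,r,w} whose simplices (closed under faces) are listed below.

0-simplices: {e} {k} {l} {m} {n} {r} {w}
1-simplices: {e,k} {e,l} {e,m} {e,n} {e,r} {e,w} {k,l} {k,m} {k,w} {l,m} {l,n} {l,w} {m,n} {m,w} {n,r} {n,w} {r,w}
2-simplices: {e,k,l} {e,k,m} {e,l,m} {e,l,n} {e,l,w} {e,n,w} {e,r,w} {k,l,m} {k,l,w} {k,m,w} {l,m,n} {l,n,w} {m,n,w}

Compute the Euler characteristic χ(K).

χ(K)=3

n_0=7 n_1=17 n_2=13
χ=+7−17+13=3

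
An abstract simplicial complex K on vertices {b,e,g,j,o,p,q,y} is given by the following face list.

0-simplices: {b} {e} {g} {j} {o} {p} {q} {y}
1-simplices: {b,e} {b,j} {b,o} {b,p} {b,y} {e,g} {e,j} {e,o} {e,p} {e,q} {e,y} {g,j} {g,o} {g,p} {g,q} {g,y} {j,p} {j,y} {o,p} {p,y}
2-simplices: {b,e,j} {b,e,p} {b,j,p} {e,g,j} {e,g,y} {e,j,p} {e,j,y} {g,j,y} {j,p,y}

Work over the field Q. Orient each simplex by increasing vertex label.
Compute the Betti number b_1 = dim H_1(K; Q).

n_0=8 n_1=20 n_2=9  [Q]
∂1: piv[be,bj,bo,bp,by,eg,eq] rk=7  ker:ej,eo,ep,ey,gj,go,gp,gq,gy,jp,jy,op,py
∂2: piv[bej,bep,bjp,egj,egy,ejy,jpy] rk=7  ker:ejp,gjy
b_1=(20−7)−7=6

b_1=6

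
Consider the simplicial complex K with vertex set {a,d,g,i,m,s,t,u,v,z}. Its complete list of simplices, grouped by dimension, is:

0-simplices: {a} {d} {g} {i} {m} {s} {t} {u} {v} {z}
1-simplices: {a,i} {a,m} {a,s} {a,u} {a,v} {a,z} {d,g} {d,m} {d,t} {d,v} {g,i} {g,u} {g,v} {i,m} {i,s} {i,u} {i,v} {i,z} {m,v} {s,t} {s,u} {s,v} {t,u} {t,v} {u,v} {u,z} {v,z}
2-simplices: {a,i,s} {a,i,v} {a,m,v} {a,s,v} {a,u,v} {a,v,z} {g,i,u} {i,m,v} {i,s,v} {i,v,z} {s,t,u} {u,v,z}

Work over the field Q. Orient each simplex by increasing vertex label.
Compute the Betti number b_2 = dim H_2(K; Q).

n_0=10 n_1=27 n_2=12  [Q]
∂1: piv[ai,am,as,au,av,az,dg,dm,dt] rk=9  ker:dv,gi,gu,gv,im,is,iu,iv,iz,mv,st,su,sv,tu,tv,uv,uz,vz
∂2: piv[ais,aiv,amv,asv,auv,avz,giu,imv,ivz,stu,uvz] rk=11  ker:isv
b_2=(12−11)−0=1

b_2=1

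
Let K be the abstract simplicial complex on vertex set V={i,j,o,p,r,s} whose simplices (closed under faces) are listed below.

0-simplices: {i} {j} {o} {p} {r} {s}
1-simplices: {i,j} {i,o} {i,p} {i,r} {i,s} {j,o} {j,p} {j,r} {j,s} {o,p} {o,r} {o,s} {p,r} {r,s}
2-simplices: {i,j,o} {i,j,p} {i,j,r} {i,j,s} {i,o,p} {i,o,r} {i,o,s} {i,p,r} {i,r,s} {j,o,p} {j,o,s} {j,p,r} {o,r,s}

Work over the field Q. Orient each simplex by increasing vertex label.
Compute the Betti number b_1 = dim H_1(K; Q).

n_0=6 n_1=14 n_2=13  [Q]
∂1: piv[ij,io,ip,ir,is] rk=5  ker:jo,jp,jr,js,op,or,os,pr,rs
∂2: piv[ijo,ijp,ijr,ijs,iop,ior,ios,ipr,irs] rk=9  ker:jop,jos,jpr,ors
b_1=(14−5)−9=0

b_1=0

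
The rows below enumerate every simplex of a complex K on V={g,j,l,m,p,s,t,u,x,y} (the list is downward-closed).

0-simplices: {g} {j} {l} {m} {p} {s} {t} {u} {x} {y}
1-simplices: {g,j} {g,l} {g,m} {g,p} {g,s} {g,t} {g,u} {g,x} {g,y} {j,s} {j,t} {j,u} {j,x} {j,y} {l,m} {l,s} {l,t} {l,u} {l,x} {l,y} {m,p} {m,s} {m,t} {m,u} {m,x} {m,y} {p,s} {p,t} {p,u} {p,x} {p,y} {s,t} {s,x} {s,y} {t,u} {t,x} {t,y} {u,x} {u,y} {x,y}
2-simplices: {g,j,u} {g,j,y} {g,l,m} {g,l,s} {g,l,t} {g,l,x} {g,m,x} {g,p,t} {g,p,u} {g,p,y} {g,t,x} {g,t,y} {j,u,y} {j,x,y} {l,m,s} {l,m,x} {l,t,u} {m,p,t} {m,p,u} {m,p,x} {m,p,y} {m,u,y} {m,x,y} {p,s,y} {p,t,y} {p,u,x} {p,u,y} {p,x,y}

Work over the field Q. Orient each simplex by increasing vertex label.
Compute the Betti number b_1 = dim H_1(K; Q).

b_1=8

n_0=10 n_1=40 n_2=28  [Q]
∂1: piv[gj,gl,gm,gp,gs,gt,gu,gx,gy] rk=9  ker:js,jt,ju,jx,jy,lm,ls,lt,lu,lx,ly,mp,ms,mt,mu,mx,my,ps,pt,pu,px,py,st,sx,sy,tu,tx,ty,ux,uy,xy
∂2: piv[gju,gjy,glm,gls,glt,glx,gmx,gpt,gpu,gpy,gtx,gty,juy,jxy,lms,ltu,mpt,mpu,mpx,mpy,mxy,psy,pux] rk=23  ker:lmx,muy,pty,puy,pxy
b_1=(40−9)−23=8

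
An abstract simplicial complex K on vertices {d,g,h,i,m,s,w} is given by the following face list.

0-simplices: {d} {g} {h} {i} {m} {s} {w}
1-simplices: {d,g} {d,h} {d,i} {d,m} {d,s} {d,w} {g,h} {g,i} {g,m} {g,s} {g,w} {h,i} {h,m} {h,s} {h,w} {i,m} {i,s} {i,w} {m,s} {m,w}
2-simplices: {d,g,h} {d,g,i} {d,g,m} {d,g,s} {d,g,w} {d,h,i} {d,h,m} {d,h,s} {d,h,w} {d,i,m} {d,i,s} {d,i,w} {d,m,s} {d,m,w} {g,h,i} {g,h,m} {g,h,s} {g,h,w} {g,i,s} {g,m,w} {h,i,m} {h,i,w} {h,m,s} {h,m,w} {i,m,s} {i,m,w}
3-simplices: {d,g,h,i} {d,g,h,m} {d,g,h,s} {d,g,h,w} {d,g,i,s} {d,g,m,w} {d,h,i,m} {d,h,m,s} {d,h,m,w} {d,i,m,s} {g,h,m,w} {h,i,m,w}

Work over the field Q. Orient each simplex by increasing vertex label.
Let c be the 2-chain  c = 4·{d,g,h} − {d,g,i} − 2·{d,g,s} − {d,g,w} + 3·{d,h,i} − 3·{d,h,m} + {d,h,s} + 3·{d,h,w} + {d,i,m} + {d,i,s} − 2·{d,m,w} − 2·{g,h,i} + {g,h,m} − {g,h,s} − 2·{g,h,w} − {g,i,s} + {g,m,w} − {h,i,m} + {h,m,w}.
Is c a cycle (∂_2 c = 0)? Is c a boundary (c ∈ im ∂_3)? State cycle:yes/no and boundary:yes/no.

n_0=7 n_1=20 n_2=26 n_3=12  [Q]
∂1: piv[dg,dh,di,dm,ds,dw] rk=6  ker:gh,gi,gm,gs,gw,hi,hm,hs,hw,im,is,iw,ms,mw
∂2: piv[dgh,dgi,dgm,dgs,dgw,dhi,dhm,dhs,dhw,dim,dis,diw,dms,dmw] rk=14  ker:ghi,ghm,ghs,ghw,gis,gmw,him,hiw,hms,hmw,ims,imw
∂3: piv[dghi,dghm,dghs,dghw,dgis,dgmw,dhim,dhms,dhmw,dims,himw] rk=11  ker:ghmw
∂2c = 0
c vs im∂3: reduces to 0 ⇒ boundary

cycle:yes boundary:yes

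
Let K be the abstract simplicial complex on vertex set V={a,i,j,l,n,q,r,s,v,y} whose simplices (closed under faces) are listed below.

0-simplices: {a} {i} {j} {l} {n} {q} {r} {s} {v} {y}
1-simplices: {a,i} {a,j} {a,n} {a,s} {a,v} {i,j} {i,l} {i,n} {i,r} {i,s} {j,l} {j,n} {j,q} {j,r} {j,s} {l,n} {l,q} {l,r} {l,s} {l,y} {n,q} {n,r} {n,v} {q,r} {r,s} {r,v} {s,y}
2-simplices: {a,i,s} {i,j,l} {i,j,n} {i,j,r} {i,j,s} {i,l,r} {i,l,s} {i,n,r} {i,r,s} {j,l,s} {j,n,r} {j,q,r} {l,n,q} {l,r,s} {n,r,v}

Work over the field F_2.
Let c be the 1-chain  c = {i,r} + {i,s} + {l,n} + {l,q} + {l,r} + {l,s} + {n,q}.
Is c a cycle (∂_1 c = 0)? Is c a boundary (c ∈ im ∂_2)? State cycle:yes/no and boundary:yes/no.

cycle:yes boundary:yes

n_0=10 n_1=27 n_2=15  [Z2]
∂1: piv[ai,aj,an,as,av,il,ir,jq,ly] rk=9  ker:ij,in,is,jl,jn,jr,js,ln,lq,lr,ls,nq,nr,nv,qr,rs,rv,sy
∂2: piv[ais,ijl,ijn,ijr,ijs,ilr,ils,inr,irs,jqr,lnq,nrv] rk=12  ker:jls,jnr,lrs
∂1c = 0
c vs im∂2: reduces to 0 ⇒ boundary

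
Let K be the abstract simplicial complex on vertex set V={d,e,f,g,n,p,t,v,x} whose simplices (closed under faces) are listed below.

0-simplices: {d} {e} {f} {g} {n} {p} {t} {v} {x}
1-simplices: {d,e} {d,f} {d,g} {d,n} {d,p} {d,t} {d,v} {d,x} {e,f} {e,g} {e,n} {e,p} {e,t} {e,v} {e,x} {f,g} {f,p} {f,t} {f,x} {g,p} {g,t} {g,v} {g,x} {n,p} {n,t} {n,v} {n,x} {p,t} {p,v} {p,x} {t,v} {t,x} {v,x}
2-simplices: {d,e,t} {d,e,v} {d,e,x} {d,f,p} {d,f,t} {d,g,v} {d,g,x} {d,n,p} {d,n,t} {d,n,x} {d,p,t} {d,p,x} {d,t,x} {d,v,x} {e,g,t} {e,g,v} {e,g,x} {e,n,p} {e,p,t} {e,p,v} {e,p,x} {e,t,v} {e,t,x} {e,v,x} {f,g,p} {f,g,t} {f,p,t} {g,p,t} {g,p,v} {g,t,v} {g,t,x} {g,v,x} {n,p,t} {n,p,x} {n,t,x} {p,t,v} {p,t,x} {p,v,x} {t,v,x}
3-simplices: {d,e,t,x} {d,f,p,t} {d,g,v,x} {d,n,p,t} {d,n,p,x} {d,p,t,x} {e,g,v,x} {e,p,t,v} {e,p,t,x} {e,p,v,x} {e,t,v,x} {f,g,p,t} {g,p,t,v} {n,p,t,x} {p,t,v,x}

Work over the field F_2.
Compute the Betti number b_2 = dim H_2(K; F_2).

b_2=3

n_0=9 n_1=33 n_2=39 n_3=15  [Z2]
∂1: piv[de,df,dg,dn,dp,dt,dv,dx] rk=8  ker:ef,eg,en,ep,et,ev,ex,fg,fp,ft,fx,gp,gt,gv,gx,np,nt,nv,nx,pt,pv,px,tv,tx,vx
∂2: piv[det,dev,dex,dfp,dft,dgv,dgx,dnp,dnt,dnx,dpt,dpx,dtx,dvx,egt,egv,enp,ept,epv,etv,fgp,fgt] rk=22  ker:egx,epx,etx,evx,fpt,gpt,gpv,gtv,gtx,gvx,npt,npx,ntx,ptv,ptx,pvx,tvx
∂3: piv[detx,dfpt,dgvx,dnpt,dnpx,dptx,egvx,eptv,eptx,epvx,etvx,fgpt,gptv,nptx] rk=14  ker:ptvx
b_2=(39−22)−14=3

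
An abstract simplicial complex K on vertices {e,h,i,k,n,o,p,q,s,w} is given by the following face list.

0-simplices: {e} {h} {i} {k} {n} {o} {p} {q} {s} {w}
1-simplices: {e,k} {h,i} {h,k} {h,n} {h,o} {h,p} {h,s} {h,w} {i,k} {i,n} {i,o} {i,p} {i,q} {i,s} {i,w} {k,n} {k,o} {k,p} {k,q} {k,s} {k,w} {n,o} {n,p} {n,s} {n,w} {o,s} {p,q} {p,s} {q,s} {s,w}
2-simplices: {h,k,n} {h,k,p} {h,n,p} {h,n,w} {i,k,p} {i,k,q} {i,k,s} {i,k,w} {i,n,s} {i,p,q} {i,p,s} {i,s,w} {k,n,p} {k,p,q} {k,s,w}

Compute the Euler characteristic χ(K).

χ(K)=-5

n_0=10 n_1=30 n_2=15
χ=+10−30+15=-5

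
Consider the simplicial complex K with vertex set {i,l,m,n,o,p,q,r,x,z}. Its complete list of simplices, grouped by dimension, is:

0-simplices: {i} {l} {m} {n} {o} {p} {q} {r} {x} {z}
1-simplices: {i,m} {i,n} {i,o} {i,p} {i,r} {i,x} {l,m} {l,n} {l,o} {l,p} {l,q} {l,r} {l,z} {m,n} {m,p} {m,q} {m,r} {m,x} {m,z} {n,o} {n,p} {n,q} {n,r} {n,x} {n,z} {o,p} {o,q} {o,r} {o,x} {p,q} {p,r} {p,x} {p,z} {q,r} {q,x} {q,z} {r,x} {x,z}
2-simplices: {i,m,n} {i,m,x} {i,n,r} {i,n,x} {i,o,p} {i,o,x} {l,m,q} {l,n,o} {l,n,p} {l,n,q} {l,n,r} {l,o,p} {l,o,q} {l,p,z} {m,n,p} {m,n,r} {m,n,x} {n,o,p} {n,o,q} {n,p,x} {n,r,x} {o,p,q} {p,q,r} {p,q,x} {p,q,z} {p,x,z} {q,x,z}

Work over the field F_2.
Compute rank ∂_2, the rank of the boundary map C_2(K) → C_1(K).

rank∂_2=23

n_0=10 n_1=38 n_2=27  [Z2]
∂1: piv[im,in,io,ip,ir,ix,lm,lq,lz] rk=9  ker:ln,lo,lp,lr,mn,mp,mq,mr,mx,mz,no,np,nq,nr,nx,nz,op,oq,or,ox,pq,pr,px,pz,qr,qx,qz,rx,xz
∂2: piv[imn,imx,inr,inx,iop,iox,lmq,lno,lnp,lnq,lnr,lop,loq,lpz,mnp,mnr,npx,nrx,opq,pqr,pqx,pqz,pxz] rk=23  ker:mnx,nop,noq,qxz
rk∂_2=23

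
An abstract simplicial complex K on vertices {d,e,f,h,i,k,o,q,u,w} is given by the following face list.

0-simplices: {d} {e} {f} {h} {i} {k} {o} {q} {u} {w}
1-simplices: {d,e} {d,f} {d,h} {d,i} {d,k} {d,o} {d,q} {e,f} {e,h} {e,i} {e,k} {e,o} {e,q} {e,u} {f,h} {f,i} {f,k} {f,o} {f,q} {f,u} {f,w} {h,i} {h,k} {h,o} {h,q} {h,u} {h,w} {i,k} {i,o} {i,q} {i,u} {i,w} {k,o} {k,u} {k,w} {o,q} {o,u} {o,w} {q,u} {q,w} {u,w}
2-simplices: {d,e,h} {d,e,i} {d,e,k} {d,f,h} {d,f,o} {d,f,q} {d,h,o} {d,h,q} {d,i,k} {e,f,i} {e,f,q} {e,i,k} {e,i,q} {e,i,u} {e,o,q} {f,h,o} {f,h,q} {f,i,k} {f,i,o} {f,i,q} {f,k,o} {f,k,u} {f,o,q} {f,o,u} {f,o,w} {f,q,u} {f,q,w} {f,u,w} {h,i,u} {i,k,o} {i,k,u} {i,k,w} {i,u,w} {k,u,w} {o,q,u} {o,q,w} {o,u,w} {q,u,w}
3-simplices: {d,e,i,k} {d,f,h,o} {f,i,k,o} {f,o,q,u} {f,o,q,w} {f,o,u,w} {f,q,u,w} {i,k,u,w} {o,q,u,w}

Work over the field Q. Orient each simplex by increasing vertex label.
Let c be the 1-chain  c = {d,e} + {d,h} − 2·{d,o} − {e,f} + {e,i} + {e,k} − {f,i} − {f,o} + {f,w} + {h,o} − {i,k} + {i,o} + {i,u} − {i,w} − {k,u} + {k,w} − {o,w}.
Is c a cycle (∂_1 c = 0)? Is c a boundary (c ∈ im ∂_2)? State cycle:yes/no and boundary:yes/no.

cycle:yes boundary:no

n_0=10 n_1=41 n_2=38 n_3=9  [Q]
∂1: piv[de,df,dh,di,dk,do,dq,eu,fw] rk=9  ker:ef,eh,ei,ek,eo,eq,fh,fi,fk,fo,fq,fu,hi,hk,ho,hq,hu,hw,ik,io,iq,iu,iw,ko,ku,kw,oq,ou,ow,qu,qw,uw
∂2: piv[deh,dei,dek,dfh,dfo,dfq,dho,dhq,dik,efi,efq,eiq,eiu,eoq,fik,fio,fko,fku,foq,fou,fow,fqu,fqw,fuw,hiu,iku,ikw,iuw] rk=28  ker:eik,fho,fhq,fiq,iko,kuw,oqu,oqw,ouw,quw
∂3: piv[deik,dfho,fiko,foqu,foqw,fouw,fquw,ikuw] rk=8  ker:oquw
∂1c = 0
c vs im∂2: residual ≠ 0 ⇒ not boundary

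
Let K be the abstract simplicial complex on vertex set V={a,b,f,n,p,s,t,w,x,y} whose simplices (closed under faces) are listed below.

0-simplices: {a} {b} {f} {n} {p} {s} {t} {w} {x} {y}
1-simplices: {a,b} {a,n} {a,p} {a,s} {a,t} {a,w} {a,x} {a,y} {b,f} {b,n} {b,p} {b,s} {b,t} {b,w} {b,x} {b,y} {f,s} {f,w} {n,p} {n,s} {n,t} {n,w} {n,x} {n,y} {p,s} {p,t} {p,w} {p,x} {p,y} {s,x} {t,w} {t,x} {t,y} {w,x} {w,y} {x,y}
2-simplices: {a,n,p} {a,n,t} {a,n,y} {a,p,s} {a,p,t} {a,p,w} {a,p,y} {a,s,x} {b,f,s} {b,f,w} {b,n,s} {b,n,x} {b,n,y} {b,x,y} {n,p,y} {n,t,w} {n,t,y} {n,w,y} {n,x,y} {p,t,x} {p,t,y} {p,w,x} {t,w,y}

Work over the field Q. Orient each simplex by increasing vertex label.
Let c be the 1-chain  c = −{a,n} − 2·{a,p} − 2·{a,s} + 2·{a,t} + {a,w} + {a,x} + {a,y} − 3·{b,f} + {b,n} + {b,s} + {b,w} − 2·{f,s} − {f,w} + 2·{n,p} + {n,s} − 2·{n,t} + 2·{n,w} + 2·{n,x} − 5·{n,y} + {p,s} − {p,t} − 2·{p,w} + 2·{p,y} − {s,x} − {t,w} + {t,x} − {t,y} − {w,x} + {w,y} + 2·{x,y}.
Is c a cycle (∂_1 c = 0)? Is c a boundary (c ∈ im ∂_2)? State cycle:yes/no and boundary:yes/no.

cycle:yes boundary:yes

n_0=10 n_1=36 n_2=23  [Q]
∂1: piv[ab,an,ap,as,at,aw,ax,ay,bf] rk=9  ker:bn,bp,bs,bt,bw,bx,by,fs,fw,np,ns,nt,nw,nx,ny,ps,pt,pw,px,py,sx,tw,tx,ty,wx,wy,xy
∂2: piv[anp,ant,any,aps,apt,apw,apy,asx,bfs,bfw,bns,bnx,bny,bxy,ntw,nty,nwy,ptx,pwx] rk=19  ker:npy,nxy,pty,twy
∂1c = 0
c vs im∂2: reduces to 0 ⇒ boundary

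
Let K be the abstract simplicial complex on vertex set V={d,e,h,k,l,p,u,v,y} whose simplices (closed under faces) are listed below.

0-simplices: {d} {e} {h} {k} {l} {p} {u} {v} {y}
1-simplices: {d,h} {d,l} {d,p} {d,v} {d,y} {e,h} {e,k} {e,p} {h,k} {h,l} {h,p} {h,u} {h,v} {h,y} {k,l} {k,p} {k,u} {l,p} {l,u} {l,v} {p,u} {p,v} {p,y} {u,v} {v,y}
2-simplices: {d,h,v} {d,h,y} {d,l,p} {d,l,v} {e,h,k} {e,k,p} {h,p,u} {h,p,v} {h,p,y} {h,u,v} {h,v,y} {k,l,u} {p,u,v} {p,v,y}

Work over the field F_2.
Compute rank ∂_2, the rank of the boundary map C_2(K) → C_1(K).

n_0=9 n_1=25 n_2=14  [Z2]
∂1: piv[dh,dl,dp,dv,dy,eh,ek,hu] rk=8  ker:ep,hk,hl,hp,hv,hy,kl,kp,ku,lp,lu,lv,pu,pv,py,uv,vy
∂2: piv[dhv,dhy,dlp,dlv,ehk,ekp,hpu,hpv,hpy,huv,hvy,klu] rk=12  ker:puv,pvy
rk∂_2=12

rank∂_2=12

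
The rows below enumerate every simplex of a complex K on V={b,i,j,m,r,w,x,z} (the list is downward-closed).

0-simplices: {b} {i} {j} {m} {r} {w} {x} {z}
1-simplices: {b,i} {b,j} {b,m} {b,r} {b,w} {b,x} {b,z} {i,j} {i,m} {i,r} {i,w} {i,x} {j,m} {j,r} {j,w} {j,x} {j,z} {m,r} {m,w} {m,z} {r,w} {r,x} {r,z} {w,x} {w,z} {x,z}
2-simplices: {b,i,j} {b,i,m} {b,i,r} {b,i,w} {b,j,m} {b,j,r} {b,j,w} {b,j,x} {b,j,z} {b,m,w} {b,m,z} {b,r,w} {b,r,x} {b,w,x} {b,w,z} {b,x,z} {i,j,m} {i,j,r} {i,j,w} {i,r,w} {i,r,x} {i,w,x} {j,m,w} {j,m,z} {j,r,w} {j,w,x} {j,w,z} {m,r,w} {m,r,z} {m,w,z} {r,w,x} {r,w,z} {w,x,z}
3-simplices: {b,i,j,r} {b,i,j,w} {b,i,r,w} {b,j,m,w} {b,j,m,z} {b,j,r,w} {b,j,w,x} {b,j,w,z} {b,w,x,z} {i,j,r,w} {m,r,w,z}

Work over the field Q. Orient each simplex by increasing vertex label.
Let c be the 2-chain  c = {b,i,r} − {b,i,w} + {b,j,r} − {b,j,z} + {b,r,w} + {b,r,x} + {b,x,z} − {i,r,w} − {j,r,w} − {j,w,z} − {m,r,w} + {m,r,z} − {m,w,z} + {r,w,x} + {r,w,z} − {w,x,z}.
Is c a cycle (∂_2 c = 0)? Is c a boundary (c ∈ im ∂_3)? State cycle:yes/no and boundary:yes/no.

n_0=8 n_1=26 n_2=33 n_3=11  [Q]
∂1: piv[bi,bj,bm,br,bw,bx,bz] rk=7  ker:ij,im,ir,iw,ix,jm,jr,jw,jx,jz,mr,mw,mz,rw,rx,rz,wx,wz,xz
∂2: piv[bij,bim,bir,biw,bjm,bjr,bjw,bjx,bjz,bmw,bmz,brw,brx,bwx,bwz,bxz,irx,mrw,mrz] rk=19  ker:ijm,ijr,ijw,irw,iwx,jmw,jmz,jrw,jwx,jwz,mwz,rwx,rwz,wxz
∂3: piv[bijr,bijw,birw,bjmw,bjmz,bjrw,bjwx,bjwz,bwxz,mrwz] rk=10  ker:ijrw
∂2c = 0
c vs im∂3: residual ≠ 0 ⇒ not boundary

cycle:yes boundary:no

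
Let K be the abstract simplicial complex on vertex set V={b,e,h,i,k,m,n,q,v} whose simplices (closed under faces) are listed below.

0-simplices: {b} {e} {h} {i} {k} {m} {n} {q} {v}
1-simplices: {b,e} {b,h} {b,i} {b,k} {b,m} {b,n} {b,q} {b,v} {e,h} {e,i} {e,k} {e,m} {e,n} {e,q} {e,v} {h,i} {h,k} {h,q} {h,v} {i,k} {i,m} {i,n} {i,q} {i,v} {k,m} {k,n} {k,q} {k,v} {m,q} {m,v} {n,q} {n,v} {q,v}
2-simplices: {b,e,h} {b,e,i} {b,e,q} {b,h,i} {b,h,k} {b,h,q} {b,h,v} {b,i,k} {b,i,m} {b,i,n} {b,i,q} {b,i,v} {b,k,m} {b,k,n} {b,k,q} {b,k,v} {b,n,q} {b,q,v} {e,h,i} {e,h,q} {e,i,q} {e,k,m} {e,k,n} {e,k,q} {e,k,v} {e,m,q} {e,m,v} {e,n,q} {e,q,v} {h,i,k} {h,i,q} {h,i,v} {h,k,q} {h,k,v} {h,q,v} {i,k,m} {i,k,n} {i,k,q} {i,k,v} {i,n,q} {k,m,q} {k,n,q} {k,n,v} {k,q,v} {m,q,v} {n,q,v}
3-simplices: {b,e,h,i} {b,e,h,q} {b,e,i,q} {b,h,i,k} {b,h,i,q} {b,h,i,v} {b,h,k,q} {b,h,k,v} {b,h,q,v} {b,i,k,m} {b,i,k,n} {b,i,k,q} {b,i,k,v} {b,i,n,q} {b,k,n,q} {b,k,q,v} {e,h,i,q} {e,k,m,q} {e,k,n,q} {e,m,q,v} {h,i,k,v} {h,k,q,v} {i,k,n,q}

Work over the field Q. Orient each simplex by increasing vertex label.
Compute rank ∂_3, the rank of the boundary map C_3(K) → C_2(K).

rank∂_3=19

n_0=9 n_1=33 n_2=46 n_3=23  [Q]
∂1: piv[be,bh,bi,bk,bm,bn,bq,bv] rk=8  ker:eh,ei,ek,em,en,eq,ev,hi,hk,hq,hv,ik,im,in,iq,iv,km,kn,kq,kv,mq,mv,nq,nv,qv
∂2: piv[beh,bei,beq,bhi,bhk,bhq,bhv,bik,bim,bin,biq,biv,bkm,bkn,bkq,bkv,bnq,bqv,ekm,ekn,ekq,ekv,emq,emv,knv] rk=25  ker:ehi,ehq,eiq,enq,eqv,hik,hiq,hiv,hkq,hkv,hqv,ikm,ikn,ikq,ikv,inq,kmq,knq,kqv,mqv,nqv
∂3: piv[behi,behq,beiq,bhik,bhiq,bhiv,bhkq,bhkv,bhqv,bikm,bikn,bikq,bikv,binq,bknq,bkqv,ekmq,eknq,emqv] rk=19  ker:ehiq,hikv,hkqv,iknq
rk∂_3=19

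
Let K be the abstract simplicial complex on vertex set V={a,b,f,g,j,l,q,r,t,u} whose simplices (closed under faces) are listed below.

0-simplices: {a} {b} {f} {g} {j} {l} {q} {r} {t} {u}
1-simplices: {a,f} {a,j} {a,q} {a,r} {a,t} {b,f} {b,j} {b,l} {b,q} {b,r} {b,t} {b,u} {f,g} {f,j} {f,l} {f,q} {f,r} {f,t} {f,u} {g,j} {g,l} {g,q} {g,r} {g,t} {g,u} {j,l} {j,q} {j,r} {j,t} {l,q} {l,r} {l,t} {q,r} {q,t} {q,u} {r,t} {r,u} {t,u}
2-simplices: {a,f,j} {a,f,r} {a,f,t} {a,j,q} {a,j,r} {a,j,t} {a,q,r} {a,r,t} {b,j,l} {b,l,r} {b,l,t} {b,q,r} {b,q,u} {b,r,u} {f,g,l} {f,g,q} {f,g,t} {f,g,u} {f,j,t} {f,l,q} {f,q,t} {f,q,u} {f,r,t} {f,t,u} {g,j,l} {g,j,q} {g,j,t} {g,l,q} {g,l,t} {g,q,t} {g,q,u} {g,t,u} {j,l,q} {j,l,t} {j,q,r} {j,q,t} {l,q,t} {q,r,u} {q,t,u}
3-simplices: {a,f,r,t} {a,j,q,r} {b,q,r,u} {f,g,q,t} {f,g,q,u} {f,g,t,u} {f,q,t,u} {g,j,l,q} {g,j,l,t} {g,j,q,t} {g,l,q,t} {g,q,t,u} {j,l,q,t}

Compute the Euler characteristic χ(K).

n_0=10 n_1=38 n_2=39 n_3=13
χ=+10−38+39−13=-2

χ(K)=-2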